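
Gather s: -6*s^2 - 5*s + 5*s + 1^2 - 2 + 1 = -6*s^2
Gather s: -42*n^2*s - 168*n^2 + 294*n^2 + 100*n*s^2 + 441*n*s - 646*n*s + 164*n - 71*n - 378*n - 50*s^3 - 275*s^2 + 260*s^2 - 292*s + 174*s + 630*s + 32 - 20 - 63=126*n^2 - 285*n - 50*s^3 + s^2*(100*n - 15) + s*(-42*n^2 - 205*n + 512) - 51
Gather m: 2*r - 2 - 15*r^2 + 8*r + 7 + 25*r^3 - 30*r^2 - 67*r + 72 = 25*r^3 - 45*r^2 - 57*r + 77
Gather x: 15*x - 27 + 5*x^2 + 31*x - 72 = 5*x^2 + 46*x - 99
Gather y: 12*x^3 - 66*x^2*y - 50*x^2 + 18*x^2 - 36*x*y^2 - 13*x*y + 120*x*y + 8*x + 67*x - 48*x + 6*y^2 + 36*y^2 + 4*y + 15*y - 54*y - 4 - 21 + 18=12*x^3 - 32*x^2 + 27*x + y^2*(42 - 36*x) + y*(-66*x^2 + 107*x - 35) - 7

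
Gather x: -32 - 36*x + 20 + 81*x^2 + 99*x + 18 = 81*x^2 + 63*x + 6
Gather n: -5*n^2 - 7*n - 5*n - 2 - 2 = -5*n^2 - 12*n - 4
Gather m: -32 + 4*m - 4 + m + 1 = 5*m - 35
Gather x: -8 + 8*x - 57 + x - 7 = 9*x - 72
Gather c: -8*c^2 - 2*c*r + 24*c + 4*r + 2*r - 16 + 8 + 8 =-8*c^2 + c*(24 - 2*r) + 6*r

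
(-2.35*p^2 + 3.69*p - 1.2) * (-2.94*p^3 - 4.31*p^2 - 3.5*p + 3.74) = 6.909*p^5 - 0.7201*p^4 - 4.1509*p^3 - 16.532*p^2 + 18.0006*p - 4.488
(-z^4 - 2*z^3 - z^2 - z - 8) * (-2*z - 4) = 2*z^5 + 8*z^4 + 10*z^3 + 6*z^2 + 20*z + 32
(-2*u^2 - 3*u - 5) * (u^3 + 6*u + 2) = -2*u^5 - 3*u^4 - 17*u^3 - 22*u^2 - 36*u - 10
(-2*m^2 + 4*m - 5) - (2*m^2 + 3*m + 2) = -4*m^2 + m - 7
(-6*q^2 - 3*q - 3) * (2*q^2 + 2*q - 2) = -12*q^4 - 18*q^3 + 6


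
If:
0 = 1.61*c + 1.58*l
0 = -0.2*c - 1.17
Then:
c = -5.85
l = 5.96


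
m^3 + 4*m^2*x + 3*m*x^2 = m*(m + x)*(m + 3*x)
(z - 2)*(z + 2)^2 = z^3 + 2*z^2 - 4*z - 8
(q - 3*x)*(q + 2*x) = q^2 - q*x - 6*x^2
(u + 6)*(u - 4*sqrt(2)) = u^2 - 4*sqrt(2)*u + 6*u - 24*sqrt(2)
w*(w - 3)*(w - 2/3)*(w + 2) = w^4 - 5*w^3/3 - 16*w^2/3 + 4*w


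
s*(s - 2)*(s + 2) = s^3 - 4*s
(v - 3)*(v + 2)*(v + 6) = v^3 + 5*v^2 - 12*v - 36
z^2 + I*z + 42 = (z - 6*I)*(z + 7*I)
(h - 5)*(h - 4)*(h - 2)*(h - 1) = h^4 - 12*h^3 + 49*h^2 - 78*h + 40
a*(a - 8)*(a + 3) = a^3 - 5*a^2 - 24*a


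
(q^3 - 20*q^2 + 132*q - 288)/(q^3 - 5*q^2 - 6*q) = (q^2 - 14*q + 48)/(q*(q + 1))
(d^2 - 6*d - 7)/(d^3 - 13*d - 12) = (d - 7)/(d^2 - d - 12)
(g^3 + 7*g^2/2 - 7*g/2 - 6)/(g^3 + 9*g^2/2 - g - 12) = (g + 1)/(g + 2)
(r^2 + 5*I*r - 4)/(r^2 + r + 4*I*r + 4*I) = (r + I)/(r + 1)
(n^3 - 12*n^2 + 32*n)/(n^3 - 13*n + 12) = n*(n^2 - 12*n + 32)/(n^3 - 13*n + 12)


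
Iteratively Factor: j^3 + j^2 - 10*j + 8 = (j + 4)*(j^2 - 3*j + 2) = (j - 2)*(j + 4)*(j - 1)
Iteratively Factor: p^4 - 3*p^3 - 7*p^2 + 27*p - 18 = (p + 3)*(p^3 - 6*p^2 + 11*p - 6) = (p - 1)*(p + 3)*(p^2 - 5*p + 6) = (p - 2)*(p - 1)*(p + 3)*(p - 3)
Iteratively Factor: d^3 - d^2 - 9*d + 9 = (d - 1)*(d^2 - 9) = (d - 1)*(d + 3)*(d - 3)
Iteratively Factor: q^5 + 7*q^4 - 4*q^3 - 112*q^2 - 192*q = (q + 4)*(q^4 + 3*q^3 - 16*q^2 - 48*q) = q*(q + 4)*(q^3 + 3*q^2 - 16*q - 48) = q*(q + 4)^2*(q^2 - q - 12) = q*(q + 3)*(q + 4)^2*(q - 4)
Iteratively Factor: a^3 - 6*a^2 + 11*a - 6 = (a - 3)*(a^2 - 3*a + 2) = (a - 3)*(a - 2)*(a - 1)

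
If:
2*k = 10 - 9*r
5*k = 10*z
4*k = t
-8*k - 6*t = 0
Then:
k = 0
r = 10/9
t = 0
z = 0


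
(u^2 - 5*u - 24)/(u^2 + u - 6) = (u - 8)/(u - 2)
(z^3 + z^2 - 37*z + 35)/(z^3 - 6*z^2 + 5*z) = (z + 7)/z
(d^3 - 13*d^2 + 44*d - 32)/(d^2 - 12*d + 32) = d - 1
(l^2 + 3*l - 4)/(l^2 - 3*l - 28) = (l - 1)/(l - 7)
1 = 1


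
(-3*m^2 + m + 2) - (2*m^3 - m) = -2*m^3 - 3*m^2 + 2*m + 2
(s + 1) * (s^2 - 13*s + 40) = s^3 - 12*s^2 + 27*s + 40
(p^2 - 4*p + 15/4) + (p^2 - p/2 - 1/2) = 2*p^2 - 9*p/2 + 13/4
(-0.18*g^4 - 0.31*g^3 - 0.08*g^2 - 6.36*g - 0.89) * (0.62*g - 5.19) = -0.1116*g^5 + 0.742*g^4 + 1.5593*g^3 - 3.528*g^2 + 32.4566*g + 4.6191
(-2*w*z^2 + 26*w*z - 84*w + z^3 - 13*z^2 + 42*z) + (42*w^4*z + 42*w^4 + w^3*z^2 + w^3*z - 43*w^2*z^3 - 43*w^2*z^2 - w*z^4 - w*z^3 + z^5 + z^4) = 42*w^4*z + 42*w^4 + w^3*z^2 + w^3*z - 43*w^2*z^3 - 43*w^2*z^2 - w*z^4 - w*z^3 - 2*w*z^2 + 26*w*z - 84*w + z^5 + z^4 + z^3 - 13*z^2 + 42*z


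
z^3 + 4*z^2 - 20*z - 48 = (z - 4)*(z + 2)*(z + 6)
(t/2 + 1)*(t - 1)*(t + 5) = t^3/2 + 3*t^2 + 3*t/2 - 5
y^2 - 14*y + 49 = (y - 7)^2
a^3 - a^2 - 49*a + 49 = (a - 7)*(a - 1)*(a + 7)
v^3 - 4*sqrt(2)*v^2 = v^2*(v - 4*sqrt(2))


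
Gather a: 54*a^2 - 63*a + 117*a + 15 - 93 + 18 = 54*a^2 + 54*a - 60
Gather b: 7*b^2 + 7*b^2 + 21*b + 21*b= 14*b^2 + 42*b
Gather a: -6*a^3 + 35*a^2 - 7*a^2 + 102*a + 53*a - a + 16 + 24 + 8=-6*a^3 + 28*a^2 + 154*a + 48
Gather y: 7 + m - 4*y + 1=m - 4*y + 8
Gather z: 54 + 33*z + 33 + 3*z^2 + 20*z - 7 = 3*z^2 + 53*z + 80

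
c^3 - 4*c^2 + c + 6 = (c - 3)*(c - 2)*(c + 1)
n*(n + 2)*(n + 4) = n^3 + 6*n^2 + 8*n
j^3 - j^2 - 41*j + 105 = (j - 5)*(j - 3)*(j + 7)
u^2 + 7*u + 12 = (u + 3)*(u + 4)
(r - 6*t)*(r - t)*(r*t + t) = r^3*t - 7*r^2*t^2 + r^2*t + 6*r*t^3 - 7*r*t^2 + 6*t^3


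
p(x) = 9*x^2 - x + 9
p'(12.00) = 215.00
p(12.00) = 1293.00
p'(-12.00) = -217.00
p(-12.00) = 1317.00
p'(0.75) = 12.50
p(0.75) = 13.31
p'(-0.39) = -8.02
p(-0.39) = 10.76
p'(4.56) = 81.08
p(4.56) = 191.58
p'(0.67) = 11.06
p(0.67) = 12.37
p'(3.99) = 70.82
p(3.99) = 148.29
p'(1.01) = 17.18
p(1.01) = 17.17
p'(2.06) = 36.08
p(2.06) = 45.13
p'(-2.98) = -54.64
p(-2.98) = 91.90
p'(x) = 18*x - 1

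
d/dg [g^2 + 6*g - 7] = 2*g + 6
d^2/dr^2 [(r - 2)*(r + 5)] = 2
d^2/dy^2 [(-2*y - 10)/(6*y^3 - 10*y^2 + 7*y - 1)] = 4*(-(y + 5)*(18*y^2 - 20*y + 7)^2 + (18*y^2 - 20*y + 2*(y + 5)*(9*y - 5) + 7)*(6*y^3 - 10*y^2 + 7*y - 1))/(6*y^3 - 10*y^2 + 7*y - 1)^3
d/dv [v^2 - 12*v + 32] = 2*v - 12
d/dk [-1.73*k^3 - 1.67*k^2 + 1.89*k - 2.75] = -5.19*k^2 - 3.34*k + 1.89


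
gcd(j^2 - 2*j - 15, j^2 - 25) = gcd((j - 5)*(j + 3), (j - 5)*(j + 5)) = j - 5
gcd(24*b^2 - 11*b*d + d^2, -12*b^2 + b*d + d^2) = 3*b - d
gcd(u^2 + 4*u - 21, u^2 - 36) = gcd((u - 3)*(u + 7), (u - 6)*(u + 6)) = 1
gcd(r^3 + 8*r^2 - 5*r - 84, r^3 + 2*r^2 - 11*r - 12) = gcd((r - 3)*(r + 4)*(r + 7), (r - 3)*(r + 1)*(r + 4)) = r^2 + r - 12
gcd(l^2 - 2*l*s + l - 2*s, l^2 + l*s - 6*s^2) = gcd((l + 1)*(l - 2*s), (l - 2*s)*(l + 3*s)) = -l + 2*s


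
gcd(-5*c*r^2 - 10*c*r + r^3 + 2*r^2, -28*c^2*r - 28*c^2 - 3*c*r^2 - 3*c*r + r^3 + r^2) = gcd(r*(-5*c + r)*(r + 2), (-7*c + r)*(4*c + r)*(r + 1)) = 1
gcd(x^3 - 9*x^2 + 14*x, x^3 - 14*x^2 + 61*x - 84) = x - 7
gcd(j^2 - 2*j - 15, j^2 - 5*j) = j - 5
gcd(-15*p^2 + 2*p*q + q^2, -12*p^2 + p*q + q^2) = 3*p - q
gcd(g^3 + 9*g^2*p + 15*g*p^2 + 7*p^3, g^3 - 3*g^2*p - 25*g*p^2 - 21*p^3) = g + p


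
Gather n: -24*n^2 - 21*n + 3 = -24*n^2 - 21*n + 3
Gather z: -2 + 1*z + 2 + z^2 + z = z^2 + 2*z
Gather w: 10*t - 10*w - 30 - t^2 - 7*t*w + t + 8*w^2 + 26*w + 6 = -t^2 + 11*t + 8*w^2 + w*(16 - 7*t) - 24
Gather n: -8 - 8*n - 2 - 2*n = -10*n - 10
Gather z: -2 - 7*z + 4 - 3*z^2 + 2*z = -3*z^2 - 5*z + 2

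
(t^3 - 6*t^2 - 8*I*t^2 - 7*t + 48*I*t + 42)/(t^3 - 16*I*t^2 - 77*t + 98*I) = (t^2 - t*(6 + I) + 6*I)/(t^2 - 9*I*t - 14)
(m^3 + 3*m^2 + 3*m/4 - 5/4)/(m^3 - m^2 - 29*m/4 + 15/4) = (m + 1)/(m - 3)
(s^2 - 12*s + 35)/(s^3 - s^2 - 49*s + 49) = (s - 5)/(s^2 + 6*s - 7)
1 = 1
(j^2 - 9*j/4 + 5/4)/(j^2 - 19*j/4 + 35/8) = 2*(j - 1)/(2*j - 7)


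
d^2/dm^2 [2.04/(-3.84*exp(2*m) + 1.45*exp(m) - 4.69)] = (-2.04*(7.68*exp(m) - 1.45)*(15.36*exp(m) - 2.9)*exp(m) + (31.3344*exp(m) - 2.958)*(3.84*exp(2*m) - 1.45*exp(m) + 4.69))*exp(m)/(3.84*exp(2*m) - 1.45*exp(m) + 4.69)^3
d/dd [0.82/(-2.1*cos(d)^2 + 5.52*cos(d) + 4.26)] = (4.5264 - 3.444*cos(d))*sin(d)/(-2.1*cos(d)^2 + 5.52*cos(d) + 4.26)^2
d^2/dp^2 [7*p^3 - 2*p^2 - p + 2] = 42*p - 4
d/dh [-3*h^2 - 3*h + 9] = -6*h - 3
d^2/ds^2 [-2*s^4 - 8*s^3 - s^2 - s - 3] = -24*s^2 - 48*s - 2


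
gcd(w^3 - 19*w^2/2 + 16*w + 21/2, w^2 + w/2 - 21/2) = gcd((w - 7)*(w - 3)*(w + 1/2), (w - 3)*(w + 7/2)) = w - 3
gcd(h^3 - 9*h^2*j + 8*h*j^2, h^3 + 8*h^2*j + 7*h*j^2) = h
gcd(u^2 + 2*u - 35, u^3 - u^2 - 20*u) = u - 5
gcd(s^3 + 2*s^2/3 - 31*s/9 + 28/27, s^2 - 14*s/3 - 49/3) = s + 7/3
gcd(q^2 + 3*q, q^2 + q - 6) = q + 3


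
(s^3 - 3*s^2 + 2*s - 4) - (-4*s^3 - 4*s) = 5*s^3 - 3*s^2 + 6*s - 4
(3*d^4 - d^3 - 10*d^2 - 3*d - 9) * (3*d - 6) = 9*d^5 - 21*d^4 - 24*d^3 + 51*d^2 - 9*d + 54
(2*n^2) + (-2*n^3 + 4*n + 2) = -2*n^3 + 2*n^2 + 4*n + 2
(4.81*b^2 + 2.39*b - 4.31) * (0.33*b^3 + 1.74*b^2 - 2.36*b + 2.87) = 1.5873*b^5 + 9.1581*b^4 - 8.6153*b^3 + 0.664899999999999*b^2 + 17.0309*b - 12.3697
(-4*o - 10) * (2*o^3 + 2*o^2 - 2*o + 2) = -8*o^4 - 28*o^3 - 12*o^2 + 12*o - 20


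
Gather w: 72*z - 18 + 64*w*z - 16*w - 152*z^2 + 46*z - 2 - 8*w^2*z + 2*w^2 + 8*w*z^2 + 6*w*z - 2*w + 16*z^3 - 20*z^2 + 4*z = w^2*(2 - 8*z) + w*(8*z^2 + 70*z - 18) + 16*z^3 - 172*z^2 + 122*z - 20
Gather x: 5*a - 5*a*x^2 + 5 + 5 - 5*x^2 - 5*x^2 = 5*a + x^2*(-5*a - 10) + 10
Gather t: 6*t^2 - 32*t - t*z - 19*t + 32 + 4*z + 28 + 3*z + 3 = 6*t^2 + t*(-z - 51) + 7*z + 63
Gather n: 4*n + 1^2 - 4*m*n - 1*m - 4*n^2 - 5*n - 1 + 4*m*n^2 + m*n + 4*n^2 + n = 4*m*n^2 - 3*m*n - m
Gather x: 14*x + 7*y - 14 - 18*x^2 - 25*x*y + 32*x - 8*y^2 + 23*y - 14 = -18*x^2 + x*(46 - 25*y) - 8*y^2 + 30*y - 28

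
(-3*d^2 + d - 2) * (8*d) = -24*d^3 + 8*d^2 - 16*d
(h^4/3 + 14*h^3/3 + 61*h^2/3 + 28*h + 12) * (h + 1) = h^5/3 + 5*h^4 + 25*h^3 + 145*h^2/3 + 40*h + 12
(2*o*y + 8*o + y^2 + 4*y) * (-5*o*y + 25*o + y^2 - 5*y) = -10*o^2*y^2 + 10*o^2*y + 200*o^2 - 3*o*y^3 + 3*o*y^2 + 60*o*y + y^4 - y^3 - 20*y^2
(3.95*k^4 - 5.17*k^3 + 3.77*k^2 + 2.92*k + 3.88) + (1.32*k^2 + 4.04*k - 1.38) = 3.95*k^4 - 5.17*k^3 + 5.09*k^2 + 6.96*k + 2.5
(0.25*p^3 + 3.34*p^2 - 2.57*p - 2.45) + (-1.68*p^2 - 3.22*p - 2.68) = 0.25*p^3 + 1.66*p^2 - 5.79*p - 5.13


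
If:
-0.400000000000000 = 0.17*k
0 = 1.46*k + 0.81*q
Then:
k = -2.35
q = 4.24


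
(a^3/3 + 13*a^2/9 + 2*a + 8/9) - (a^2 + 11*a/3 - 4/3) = a^3/3 + 4*a^2/9 - 5*a/3 + 20/9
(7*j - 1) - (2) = 7*j - 3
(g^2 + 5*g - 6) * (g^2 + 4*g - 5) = g^4 + 9*g^3 + 9*g^2 - 49*g + 30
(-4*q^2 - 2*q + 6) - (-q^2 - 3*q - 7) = -3*q^2 + q + 13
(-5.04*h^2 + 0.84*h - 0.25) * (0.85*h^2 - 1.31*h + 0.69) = -4.284*h^4 + 7.3164*h^3 - 4.7905*h^2 + 0.9071*h - 0.1725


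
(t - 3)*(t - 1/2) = t^2 - 7*t/2 + 3/2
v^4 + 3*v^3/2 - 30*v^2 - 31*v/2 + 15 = (v - 5)*(v - 1/2)*(v + 1)*(v + 6)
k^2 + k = k*(k + 1)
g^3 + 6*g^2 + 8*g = g*(g + 2)*(g + 4)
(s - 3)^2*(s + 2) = s^3 - 4*s^2 - 3*s + 18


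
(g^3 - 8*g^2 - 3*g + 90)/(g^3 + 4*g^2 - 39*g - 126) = (g - 5)/(g + 7)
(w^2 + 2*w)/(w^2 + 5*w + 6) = w/(w + 3)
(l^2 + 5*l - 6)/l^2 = 1 + 5/l - 6/l^2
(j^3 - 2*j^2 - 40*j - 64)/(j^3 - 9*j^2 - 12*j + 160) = (j + 2)/(j - 5)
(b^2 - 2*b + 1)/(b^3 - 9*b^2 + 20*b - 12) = (b - 1)/(b^2 - 8*b + 12)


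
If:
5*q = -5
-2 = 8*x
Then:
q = -1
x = -1/4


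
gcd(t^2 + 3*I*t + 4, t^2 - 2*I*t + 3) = 1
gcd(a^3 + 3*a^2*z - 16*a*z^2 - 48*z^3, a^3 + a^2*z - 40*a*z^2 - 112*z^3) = a + 4*z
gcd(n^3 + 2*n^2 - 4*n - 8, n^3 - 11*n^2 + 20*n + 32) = 1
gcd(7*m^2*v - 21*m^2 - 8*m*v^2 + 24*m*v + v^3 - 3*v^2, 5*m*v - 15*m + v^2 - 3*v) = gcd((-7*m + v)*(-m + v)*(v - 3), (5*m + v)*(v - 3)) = v - 3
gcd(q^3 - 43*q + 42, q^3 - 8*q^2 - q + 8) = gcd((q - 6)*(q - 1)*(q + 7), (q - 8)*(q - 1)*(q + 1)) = q - 1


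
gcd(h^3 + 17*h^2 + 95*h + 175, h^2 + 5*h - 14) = h + 7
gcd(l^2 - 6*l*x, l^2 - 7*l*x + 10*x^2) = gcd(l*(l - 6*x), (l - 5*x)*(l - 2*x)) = 1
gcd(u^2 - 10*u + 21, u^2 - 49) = u - 7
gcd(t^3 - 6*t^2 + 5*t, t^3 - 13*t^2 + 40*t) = t^2 - 5*t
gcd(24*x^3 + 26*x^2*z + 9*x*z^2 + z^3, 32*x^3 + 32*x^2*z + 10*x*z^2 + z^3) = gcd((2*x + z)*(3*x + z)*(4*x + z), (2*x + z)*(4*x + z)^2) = 8*x^2 + 6*x*z + z^2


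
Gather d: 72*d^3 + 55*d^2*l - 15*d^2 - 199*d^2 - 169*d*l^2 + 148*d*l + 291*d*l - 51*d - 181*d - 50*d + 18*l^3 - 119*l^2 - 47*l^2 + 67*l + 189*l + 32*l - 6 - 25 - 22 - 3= 72*d^3 + d^2*(55*l - 214) + d*(-169*l^2 + 439*l - 282) + 18*l^3 - 166*l^2 + 288*l - 56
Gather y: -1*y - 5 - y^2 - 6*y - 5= -y^2 - 7*y - 10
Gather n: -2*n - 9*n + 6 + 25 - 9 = 22 - 11*n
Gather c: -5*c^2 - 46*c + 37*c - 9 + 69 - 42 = -5*c^2 - 9*c + 18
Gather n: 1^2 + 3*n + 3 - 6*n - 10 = -3*n - 6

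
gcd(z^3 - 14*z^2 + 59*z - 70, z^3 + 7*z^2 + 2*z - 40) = z - 2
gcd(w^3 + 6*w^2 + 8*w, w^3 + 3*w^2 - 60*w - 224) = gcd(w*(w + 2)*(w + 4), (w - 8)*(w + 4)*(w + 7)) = w + 4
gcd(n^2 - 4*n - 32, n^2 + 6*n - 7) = 1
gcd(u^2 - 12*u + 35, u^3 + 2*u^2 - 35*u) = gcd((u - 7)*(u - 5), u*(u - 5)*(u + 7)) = u - 5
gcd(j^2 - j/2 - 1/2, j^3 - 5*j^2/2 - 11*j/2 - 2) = j + 1/2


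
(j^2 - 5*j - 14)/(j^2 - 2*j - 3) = (-j^2 + 5*j + 14)/(-j^2 + 2*j + 3)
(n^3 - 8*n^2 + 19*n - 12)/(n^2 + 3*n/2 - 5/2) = 2*(n^2 - 7*n + 12)/(2*n + 5)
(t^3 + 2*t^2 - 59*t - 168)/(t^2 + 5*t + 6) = (t^2 - t - 56)/(t + 2)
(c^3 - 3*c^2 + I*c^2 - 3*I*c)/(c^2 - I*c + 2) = c*(c - 3)/(c - 2*I)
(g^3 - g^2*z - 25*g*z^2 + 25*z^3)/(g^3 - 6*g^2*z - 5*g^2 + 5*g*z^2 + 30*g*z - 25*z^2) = (g + 5*z)/(g - 5)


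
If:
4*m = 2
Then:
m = 1/2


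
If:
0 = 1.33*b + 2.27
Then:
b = -1.71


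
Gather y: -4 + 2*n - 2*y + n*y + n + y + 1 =3*n + y*(n - 1) - 3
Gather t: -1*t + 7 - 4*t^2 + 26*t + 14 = -4*t^2 + 25*t + 21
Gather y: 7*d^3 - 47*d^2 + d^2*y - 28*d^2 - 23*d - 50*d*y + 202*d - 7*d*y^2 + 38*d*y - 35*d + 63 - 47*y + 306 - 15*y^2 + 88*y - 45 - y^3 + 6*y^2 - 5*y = 7*d^3 - 75*d^2 + 144*d - y^3 + y^2*(-7*d - 9) + y*(d^2 - 12*d + 36) + 324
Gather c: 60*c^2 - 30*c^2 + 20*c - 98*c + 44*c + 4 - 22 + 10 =30*c^2 - 34*c - 8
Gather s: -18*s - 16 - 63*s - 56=-81*s - 72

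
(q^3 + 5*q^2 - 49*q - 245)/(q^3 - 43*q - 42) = (q^2 + 12*q + 35)/(q^2 + 7*q + 6)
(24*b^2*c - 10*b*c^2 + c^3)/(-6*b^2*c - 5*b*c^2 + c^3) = (-4*b + c)/(b + c)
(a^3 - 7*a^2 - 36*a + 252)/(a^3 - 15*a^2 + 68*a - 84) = (a + 6)/(a - 2)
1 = 1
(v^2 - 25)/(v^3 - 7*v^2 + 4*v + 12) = (v^2 - 25)/(v^3 - 7*v^2 + 4*v + 12)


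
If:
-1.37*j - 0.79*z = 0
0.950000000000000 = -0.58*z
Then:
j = 0.94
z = -1.64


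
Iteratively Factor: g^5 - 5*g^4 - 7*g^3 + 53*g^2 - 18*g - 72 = (g - 3)*(g^4 - 2*g^3 - 13*g^2 + 14*g + 24) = (g - 3)*(g - 2)*(g^3 - 13*g - 12) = (g - 3)*(g - 2)*(g + 3)*(g^2 - 3*g - 4) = (g - 3)*(g - 2)*(g + 1)*(g + 3)*(g - 4)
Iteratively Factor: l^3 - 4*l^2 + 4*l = (l - 2)*(l^2 - 2*l) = l*(l - 2)*(l - 2)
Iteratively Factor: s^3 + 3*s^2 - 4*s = (s)*(s^2 + 3*s - 4) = s*(s - 1)*(s + 4)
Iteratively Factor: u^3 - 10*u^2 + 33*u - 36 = (u - 4)*(u^2 - 6*u + 9) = (u - 4)*(u - 3)*(u - 3)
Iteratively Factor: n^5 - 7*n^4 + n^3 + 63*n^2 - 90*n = (n - 3)*(n^4 - 4*n^3 - 11*n^2 + 30*n) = (n - 5)*(n - 3)*(n^3 + n^2 - 6*n) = (n - 5)*(n - 3)*(n - 2)*(n^2 + 3*n) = (n - 5)*(n - 3)*(n - 2)*(n + 3)*(n)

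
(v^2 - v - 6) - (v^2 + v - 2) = -2*v - 4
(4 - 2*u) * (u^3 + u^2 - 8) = -2*u^4 + 2*u^3 + 4*u^2 + 16*u - 32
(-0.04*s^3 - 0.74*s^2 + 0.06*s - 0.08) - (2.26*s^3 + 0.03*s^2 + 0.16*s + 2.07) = -2.3*s^3 - 0.77*s^2 - 0.1*s - 2.15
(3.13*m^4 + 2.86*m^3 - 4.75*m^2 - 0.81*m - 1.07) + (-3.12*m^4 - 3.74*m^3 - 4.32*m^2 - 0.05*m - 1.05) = 0.00999999999999979*m^4 - 0.88*m^3 - 9.07*m^2 - 0.86*m - 2.12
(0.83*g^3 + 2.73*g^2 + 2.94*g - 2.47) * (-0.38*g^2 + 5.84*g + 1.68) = -0.3154*g^5 + 3.8098*g^4 + 16.2204*g^3 + 22.6946*g^2 - 9.4856*g - 4.1496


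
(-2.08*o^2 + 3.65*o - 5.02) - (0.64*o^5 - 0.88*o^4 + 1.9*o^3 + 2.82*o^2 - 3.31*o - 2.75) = -0.64*o^5 + 0.88*o^4 - 1.9*o^3 - 4.9*o^2 + 6.96*o - 2.27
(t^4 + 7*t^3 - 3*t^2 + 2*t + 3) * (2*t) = 2*t^5 + 14*t^4 - 6*t^3 + 4*t^2 + 6*t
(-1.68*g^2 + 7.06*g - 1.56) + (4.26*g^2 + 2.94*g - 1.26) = 2.58*g^2 + 10.0*g - 2.82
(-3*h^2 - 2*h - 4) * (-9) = 27*h^2 + 18*h + 36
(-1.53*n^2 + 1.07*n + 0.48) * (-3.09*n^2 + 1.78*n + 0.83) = 4.7277*n^4 - 6.0297*n^3 - 0.8485*n^2 + 1.7425*n + 0.3984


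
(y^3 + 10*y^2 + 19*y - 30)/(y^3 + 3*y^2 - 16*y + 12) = (y + 5)/(y - 2)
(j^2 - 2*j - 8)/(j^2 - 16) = (j + 2)/(j + 4)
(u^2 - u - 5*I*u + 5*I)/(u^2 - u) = (u - 5*I)/u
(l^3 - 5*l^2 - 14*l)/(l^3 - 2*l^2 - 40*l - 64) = l*(l - 7)/(l^2 - 4*l - 32)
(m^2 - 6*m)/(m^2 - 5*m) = (m - 6)/(m - 5)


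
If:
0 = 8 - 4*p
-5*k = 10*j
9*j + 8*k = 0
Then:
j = 0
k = 0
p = 2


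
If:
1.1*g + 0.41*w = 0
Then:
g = -0.372727272727273*w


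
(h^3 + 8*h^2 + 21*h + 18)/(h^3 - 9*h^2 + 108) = (h^2 + 5*h + 6)/(h^2 - 12*h + 36)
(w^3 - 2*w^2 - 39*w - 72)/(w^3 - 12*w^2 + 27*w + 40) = (w^2 + 6*w + 9)/(w^2 - 4*w - 5)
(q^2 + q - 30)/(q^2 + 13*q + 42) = (q - 5)/(q + 7)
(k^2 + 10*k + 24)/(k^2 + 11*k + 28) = (k + 6)/(k + 7)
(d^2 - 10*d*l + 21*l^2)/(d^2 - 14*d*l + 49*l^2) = (d - 3*l)/(d - 7*l)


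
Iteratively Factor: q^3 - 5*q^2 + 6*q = (q - 3)*(q^2 - 2*q) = q*(q - 3)*(q - 2)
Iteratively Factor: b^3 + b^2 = (b)*(b^2 + b) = b*(b + 1)*(b)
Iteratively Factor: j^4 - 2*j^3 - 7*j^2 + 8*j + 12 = (j + 1)*(j^3 - 3*j^2 - 4*j + 12) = (j - 2)*(j + 1)*(j^2 - j - 6) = (j - 3)*(j - 2)*(j + 1)*(j + 2)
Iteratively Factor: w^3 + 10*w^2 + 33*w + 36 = (w + 3)*(w^2 + 7*w + 12) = (w + 3)*(w + 4)*(w + 3)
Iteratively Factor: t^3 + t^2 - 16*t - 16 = (t + 4)*(t^2 - 3*t - 4) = (t - 4)*(t + 4)*(t + 1)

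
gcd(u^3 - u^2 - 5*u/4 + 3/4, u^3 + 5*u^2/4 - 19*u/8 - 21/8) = u^2 - u/2 - 3/2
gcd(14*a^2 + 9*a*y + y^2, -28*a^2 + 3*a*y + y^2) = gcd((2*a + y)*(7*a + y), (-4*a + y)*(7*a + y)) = 7*a + y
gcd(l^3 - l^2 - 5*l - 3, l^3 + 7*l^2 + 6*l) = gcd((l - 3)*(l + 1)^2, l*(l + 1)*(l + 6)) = l + 1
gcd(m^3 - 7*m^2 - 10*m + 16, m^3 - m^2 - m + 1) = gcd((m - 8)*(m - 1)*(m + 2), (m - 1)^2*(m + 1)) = m - 1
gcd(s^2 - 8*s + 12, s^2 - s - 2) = s - 2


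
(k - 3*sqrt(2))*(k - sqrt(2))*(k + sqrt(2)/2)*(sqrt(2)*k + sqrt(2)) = sqrt(2)*k^4 - 7*k^3 + sqrt(2)*k^3 - 7*k^2 + 2*sqrt(2)*k^2 + 2*sqrt(2)*k + 6*k + 6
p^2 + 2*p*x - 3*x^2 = (p - x)*(p + 3*x)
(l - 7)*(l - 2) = l^2 - 9*l + 14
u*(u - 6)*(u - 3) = u^3 - 9*u^2 + 18*u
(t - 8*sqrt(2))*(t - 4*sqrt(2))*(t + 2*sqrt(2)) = t^3 - 10*sqrt(2)*t^2 + 16*t + 128*sqrt(2)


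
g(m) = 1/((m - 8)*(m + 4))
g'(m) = -1/((m - 8)*(m + 4)^2) - 1/((m - 8)^2*(m + 4)) = 2*(2 - m)/(m^4 - 8*m^3 - 48*m^2 + 256*m + 1024)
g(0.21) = -0.03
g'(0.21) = 0.00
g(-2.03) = -0.05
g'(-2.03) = 0.02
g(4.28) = -0.03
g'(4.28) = -0.00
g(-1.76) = -0.05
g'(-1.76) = 0.02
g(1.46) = -0.03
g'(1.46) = 0.00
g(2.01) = -0.03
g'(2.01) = -0.00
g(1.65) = -0.03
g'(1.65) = 0.00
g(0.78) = -0.03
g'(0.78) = 0.00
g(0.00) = -0.03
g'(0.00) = 0.00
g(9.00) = 0.08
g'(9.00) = -0.08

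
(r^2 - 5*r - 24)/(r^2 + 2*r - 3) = (r - 8)/(r - 1)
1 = 1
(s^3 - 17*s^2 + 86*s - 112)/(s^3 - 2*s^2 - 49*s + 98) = (s - 8)/(s + 7)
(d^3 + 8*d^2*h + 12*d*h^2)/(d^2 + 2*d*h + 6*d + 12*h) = d*(d + 6*h)/(d + 6)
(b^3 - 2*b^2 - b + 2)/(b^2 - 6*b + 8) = (b^2 - 1)/(b - 4)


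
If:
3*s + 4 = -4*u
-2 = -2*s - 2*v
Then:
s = 1 - v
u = 3*v/4 - 7/4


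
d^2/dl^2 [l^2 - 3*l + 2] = 2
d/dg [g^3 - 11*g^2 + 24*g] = 3*g^2 - 22*g + 24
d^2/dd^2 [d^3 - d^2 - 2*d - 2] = 6*d - 2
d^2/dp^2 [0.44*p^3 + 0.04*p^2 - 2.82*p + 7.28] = 2.64*p + 0.08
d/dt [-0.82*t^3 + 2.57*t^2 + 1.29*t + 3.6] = -2.46*t^2 + 5.14*t + 1.29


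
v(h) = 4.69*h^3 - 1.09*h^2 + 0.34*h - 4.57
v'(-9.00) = 1159.63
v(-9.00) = -3514.93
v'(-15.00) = 3198.79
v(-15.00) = -16083.67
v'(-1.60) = 39.85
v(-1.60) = -27.11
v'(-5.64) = 460.20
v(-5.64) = -882.57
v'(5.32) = 386.96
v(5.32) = 672.56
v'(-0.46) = 4.32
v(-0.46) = -5.41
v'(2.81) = 105.31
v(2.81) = 91.84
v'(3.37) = 152.78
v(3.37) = 163.70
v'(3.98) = 214.54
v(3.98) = 275.20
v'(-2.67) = 106.46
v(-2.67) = -102.52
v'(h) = 14.07*h^2 - 2.18*h + 0.34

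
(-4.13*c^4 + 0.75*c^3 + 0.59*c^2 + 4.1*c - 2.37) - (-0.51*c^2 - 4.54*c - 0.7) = -4.13*c^4 + 0.75*c^3 + 1.1*c^2 + 8.64*c - 1.67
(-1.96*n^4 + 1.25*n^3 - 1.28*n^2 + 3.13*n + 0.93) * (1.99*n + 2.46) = -3.9004*n^5 - 2.3341*n^4 + 0.5278*n^3 + 3.0799*n^2 + 9.5505*n + 2.2878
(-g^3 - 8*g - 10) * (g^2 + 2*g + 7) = -g^5 - 2*g^4 - 15*g^3 - 26*g^2 - 76*g - 70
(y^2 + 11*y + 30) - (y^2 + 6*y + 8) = 5*y + 22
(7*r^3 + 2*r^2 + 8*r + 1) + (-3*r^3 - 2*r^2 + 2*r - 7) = 4*r^3 + 10*r - 6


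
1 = 1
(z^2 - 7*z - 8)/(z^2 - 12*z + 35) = (z^2 - 7*z - 8)/(z^2 - 12*z + 35)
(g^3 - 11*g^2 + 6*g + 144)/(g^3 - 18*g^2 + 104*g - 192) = (g + 3)/(g - 4)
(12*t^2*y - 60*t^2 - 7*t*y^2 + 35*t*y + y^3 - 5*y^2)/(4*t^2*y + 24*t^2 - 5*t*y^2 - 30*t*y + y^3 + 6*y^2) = (-3*t*y + 15*t + y^2 - 5*y)/(-t*y - 6*t + y^2 + 6*y)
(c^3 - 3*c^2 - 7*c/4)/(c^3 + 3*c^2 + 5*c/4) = (2*c - 7)/(2*c + 5)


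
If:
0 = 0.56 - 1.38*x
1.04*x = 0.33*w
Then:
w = 1.28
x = 0.41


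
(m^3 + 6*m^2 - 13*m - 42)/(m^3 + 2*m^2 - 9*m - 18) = (m + 7)/(m + 3)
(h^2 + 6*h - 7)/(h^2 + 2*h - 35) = (h - 1)/(h - 5)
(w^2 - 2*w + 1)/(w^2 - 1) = (w - 1)/(w + 1)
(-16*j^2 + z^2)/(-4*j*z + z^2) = (4*j + z)/z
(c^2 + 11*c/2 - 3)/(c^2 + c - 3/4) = 2*(c + 6)/(2*c + 3)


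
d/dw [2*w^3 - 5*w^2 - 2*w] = 6*w^2 - 10*w - 2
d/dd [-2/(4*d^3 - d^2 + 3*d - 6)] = 2*(12*d^2 - 2*d + 3)/(4*d^3 - d^2 + 3*d - 6)^2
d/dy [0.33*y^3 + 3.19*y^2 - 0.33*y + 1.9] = 0.99*y^2 + 6.38*y - 0.33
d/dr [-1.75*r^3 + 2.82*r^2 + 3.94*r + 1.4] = -5.25*r^2 + 5.64*r + 3.94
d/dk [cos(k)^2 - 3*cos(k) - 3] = (3 - 2*cos(k))*sin(k)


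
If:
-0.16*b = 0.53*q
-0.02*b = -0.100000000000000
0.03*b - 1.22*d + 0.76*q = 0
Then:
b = 5.00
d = -0.82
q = -1.51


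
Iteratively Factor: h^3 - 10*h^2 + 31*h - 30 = (h - 5)*(h^2 - 5*h + 6) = (h - 5)*(h - 2)*(h - 3)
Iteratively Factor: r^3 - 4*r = (r - 2)*(r^2 + 2*r) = r*(r - 2)*(r + 2)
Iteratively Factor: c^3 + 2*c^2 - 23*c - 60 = (c + 3)*(c^2 - c - 20) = (c + 3)*(c + 4)*(c - 5)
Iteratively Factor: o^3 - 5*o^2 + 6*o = (o)*(o^2 - 5*o + 6) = o*(o - 2)*(o - 3)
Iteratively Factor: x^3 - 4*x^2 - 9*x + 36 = (x - 3)*(x^2 - x - 12) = (x - 3)*(x + 3)*(x - 4)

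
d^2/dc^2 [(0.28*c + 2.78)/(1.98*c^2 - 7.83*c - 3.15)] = ((-3.3264*c - 6.624)*(-1.98*c^2 + 7.83*c + 3.15) - (0.28*c + 2.78)*(3.96*c - 7.83)*(7.92*c - 15.66))/(-1.98*c^2 + 7.83*c + 3.15)^3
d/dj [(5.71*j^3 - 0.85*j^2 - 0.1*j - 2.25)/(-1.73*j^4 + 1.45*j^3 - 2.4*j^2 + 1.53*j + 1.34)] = (9.8783*j^6 - 2.941*j^5 - 12.9905*j^4 + 2.1926*j^3 + 31.2012*j^2 - 13.078*j + 3.3085)/(2.9929*j^8 - 5.017*j^7 + 10.4065*j^6 - 12.2538*j^5 + 5.5606*j^4 - 3.458*j^3 - 4.0911*j^2 + 4.1004*j + 1.7956)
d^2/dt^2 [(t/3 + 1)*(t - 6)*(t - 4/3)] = 2*t - 26/9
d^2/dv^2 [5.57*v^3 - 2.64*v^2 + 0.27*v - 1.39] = 33.42*v - 5.28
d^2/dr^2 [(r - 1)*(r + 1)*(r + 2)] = 6*r + 4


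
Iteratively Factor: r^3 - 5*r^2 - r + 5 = (r + 1)*(r^2 - 6*r + 5) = (r - 5)*(r + 1)*(r - 1)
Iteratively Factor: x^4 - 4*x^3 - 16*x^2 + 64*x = (x)*(x^3 - 4*x^2 - 16*x + 64) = x*(x - 4)*(x^2 - 16) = x*(x - 4)^2*(x + 4)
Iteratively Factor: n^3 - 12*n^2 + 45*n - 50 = (n - 5)*(n^2 - 7*n + 10) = (n - 5)*(n - 2)*(n - 5)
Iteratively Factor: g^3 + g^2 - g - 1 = (g - 1)*(g^2 + 2*g + 1) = (g - 1)*(g + 1)*(g + 1)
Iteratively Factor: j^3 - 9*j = (j + 3)*(j^2 - 3*j) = j*(j + 3)*(j - 3)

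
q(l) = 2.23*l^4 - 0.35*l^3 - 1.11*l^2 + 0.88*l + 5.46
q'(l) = 8.92*l^3 - 1.05*l^2 - 2.22*l + 0.88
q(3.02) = 173.85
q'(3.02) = 230.29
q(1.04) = 7.39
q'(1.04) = 7.47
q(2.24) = 54.07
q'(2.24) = 90.89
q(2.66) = 105.00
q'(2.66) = 155.43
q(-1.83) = 27.29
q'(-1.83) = -53.24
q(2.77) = 123.23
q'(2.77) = 176.26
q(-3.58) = 370.44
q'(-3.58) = -413.90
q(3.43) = 289.96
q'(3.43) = 340.87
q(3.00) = 169.29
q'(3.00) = 225.61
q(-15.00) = 113817.51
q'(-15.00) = -30307.07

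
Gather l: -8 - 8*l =-8*l - 8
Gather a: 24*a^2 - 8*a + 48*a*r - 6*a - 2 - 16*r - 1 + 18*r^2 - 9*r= 24*a^2 + a*(48*r - 14) + 18*r^2 - 25*r - 3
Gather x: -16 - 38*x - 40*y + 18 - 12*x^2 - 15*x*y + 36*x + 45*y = -12*x^2 + x*(-15*y - 2) + 5*y + 2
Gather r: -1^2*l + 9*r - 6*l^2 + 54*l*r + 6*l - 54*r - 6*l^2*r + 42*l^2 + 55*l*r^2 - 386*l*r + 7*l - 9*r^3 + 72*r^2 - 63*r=36*l^2 + 12*l - 9*r^3 + r^2*(55*l + 72) + r*(-6*l^2 - 332*l - 108)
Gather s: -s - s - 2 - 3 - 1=-2*s - 6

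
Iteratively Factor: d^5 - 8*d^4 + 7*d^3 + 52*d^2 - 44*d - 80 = (d - 4)*(d^4 - 4*d^3 - 9*d^2 + 16*d + 20) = (d - 4)*(d - 2)*(d^3 - 2*d^2 - 13*d - 10) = (d - 5)*(d - 4)*(d - 2)*(d^2 + 3*d + 2) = (d - 5)*(d - 4)*(d - 2)*(d + 1)*(d + 2)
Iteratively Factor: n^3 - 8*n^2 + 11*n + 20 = (n - 4)*(n^2 - 4*n - 5) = (n - 4)*(n + 1)*(n - 5)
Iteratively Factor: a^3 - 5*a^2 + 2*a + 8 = (a + 1)*(a^2 - 6*a + 8) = (a - 4)*(a + 1)*(a - 2)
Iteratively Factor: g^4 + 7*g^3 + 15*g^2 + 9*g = (g)*(g^3 + 7*g^2 + 15*g + 9) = g*(g + 1)*(g^2 + 6*g + 9) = g*(g + 1)*(g + 3)*(g + 3)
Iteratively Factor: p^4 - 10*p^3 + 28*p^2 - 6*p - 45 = (p - 5)*(p^3 - 5*p^2 + 3*p + 9) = (p - 5)*(p - 3)*(p^2 - 2*p - 3) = (p - 5)*(p - 3)^2*(p + 1)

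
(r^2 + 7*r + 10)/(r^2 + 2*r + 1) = (r^2 + 7*r + 10)/(r^2 + 2*r + 1)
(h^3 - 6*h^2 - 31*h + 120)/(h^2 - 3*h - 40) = h - 3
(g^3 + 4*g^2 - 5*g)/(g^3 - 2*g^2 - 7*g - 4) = g*(-g^2 - 4*g + 5)/(-g^3 + 2*g^2 + 7*g + 4)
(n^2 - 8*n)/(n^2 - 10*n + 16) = n/(n - 2)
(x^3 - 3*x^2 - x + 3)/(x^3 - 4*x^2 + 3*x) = (x + 1)/x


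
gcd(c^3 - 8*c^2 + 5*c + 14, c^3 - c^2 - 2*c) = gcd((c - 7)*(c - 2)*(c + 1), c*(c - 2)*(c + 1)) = c^2 - c - 2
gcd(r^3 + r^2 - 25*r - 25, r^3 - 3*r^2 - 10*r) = r - 5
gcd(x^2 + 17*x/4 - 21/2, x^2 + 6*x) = x + 6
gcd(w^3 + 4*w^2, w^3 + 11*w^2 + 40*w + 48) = w + 4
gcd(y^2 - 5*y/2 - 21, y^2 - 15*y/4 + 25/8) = 1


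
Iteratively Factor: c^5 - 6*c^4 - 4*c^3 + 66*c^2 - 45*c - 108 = (c + 3)*(c^4 - 9*c^3 + 23*c^2 - 3*c - 36) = (c - 4)*(c + 3)*(c^3 - 5*c^2 + 3*c + 9) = (c - 4)*(c - 3)*(c + 3)*(c^2 - 2*c - 3) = (c - 4)*(c - 3)*(c + 1)*(c + 3)*(c - 3)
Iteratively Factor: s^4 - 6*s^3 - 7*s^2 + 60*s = (s)*(s^3 - 6*s^2 - 7*s + 60) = s*(s - 4)*(s^2 - 2*s - 15) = s*(s - 4)*(s + 3)*(s - 5)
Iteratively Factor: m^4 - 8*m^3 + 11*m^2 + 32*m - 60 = (m - 2)*(m^3 - 6*m^2 - m + 30) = (m - 2)*(m + 2)*(m^2 - 8*m + 15) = (m - 3)*(m - 2)*(m + 2)*(m - 5)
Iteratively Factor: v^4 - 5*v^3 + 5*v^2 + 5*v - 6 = (v - 3)*(v^3 - 2*v^2 - v + 2) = (v - 3)*(v - 1)*(v^2 - v - 2) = (v - 3)*(v - 1)*(v + 1)*(v - 2)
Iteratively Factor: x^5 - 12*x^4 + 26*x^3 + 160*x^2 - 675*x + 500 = (x - 1)*(x^4 - 11*x^3 + 15*x^2 + 175*x - 500) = (x - 5)*(x - 1)*(x^3 - 6*x^2 - 15*x + 100) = (x - 5)^2*(x - 1)*(x^2 - x - 20) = (x - 5)^2*(x - 1)*(x + 4)*(x - 5)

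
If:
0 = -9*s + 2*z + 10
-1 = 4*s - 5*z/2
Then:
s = 54/29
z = 98/29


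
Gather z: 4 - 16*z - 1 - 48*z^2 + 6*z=-48*z^2 - 10*z + 3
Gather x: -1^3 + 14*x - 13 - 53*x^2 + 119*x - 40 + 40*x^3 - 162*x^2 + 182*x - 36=40*x^3 - 215*x^2 + 315*x - 90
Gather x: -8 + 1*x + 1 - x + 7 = 0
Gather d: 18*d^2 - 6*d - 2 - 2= 18*d^2 - 6*d - 4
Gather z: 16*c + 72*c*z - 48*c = 72*c*z - 32*c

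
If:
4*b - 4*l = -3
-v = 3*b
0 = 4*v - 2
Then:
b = -1/6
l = 7/12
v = 1/2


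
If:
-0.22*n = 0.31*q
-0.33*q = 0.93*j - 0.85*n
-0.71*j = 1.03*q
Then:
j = 0.00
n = 0.00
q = 0.00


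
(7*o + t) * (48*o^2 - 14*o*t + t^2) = 336*o^3 - 50*o^2*t - 7*o*t^2 + t^3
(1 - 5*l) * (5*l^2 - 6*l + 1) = -25*l^3 + 35*l^2 - 11*l + 1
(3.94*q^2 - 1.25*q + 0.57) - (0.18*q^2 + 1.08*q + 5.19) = 3.76*q^2 - 2.33*q - 4.62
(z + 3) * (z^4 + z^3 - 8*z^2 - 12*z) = z^5 + 4*z^4 - 5*z^3 - 36*z^2 - 36*z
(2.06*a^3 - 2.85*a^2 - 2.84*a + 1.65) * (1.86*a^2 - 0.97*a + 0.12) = 3.8316*a^5 - 7.2992*a^4 - 2.2707*a^3 + 5.4818*a^2 - 1.9413*a + 0.198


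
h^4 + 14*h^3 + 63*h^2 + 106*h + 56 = (h + 1)*(h + 2)*(h + 4)*(h + 7)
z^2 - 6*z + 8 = (z - 4)*(z - 2)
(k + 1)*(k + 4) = k^2 + 5*k + 4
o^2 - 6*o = o*(o - 6)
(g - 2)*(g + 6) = g^2 + 4*g - 12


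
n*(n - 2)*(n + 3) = n^3 + n^2 - 6*n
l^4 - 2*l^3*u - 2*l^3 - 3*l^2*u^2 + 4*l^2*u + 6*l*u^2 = l*(l - 2)*(l - 3*u)*(l + u)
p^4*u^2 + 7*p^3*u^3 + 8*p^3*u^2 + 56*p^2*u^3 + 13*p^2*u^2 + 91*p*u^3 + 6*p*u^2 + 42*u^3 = (p + 6)*(p + 7*u)*(p*u + u)^2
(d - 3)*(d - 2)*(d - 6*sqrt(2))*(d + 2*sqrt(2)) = d^4 - 4*sqrt(2)*d^3 - 5*d^3 - 18*d^2 + 20*sqrt(2)*d^2 - 24*sqrt(2)*d + 120*d - 144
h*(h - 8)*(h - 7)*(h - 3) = h^4 - 18*h^3 + 101*h^2 - 168*h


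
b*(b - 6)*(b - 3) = b^3 - 9*b^2 + 18*b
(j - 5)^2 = j^2 - 10*j + 25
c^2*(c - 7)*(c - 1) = c^4 - 8*c^3 + 7*c^2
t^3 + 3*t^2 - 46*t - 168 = (t - 7)*(t + 4)*(t + 6)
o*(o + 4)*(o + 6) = o^3 + 10*o^2 + 24*o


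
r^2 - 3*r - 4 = (r - 4)*(r + 1)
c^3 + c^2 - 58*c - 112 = (c - 8)*(c + 2)*(c + 7)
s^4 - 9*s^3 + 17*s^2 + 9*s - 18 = (s - 6)*(s - 3)*(s - 1)*(s + 1)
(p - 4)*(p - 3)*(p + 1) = p^3 - 6*p^2 + 5*p + 12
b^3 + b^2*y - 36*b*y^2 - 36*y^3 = (b - 6*y)*(b + y)*(b + 6*y)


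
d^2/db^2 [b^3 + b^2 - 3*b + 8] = 6*b + 2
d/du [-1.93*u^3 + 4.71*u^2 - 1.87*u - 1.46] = -5.79*u^2 + 9.42*u - 1.87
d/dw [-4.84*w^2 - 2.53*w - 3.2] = -9.68*w - 2.53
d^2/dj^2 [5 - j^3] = -6*j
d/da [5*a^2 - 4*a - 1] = 10*a - 4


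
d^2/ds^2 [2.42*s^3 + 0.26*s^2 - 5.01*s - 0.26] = 14.52*s + 0.52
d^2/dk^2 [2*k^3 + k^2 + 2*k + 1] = 12*k + 2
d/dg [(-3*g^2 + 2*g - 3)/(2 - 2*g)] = (3*g^2 - 6*g - 1)/(2*(g^2 - 2*g + 1))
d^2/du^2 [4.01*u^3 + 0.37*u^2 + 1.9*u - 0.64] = 24.06*u + 0.74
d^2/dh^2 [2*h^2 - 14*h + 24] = 4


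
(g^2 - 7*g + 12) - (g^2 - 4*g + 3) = 9 - 3*g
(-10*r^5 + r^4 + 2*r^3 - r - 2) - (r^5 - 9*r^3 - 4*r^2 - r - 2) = -11*r^5 + r^4 + 11*r^3 + 4*r^2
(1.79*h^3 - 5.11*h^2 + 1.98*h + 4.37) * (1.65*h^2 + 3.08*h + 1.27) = 2.9535*h^5 - 2.9183*h^4 - 10.1985*h^3 + 6.8192*h^2 + 15.9742*h + 5.5499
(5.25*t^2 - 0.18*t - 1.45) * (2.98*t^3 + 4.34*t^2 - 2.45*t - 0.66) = 15.645*t^5 + 22.2486*t^4 - 17.9647*t^3 - 9.317*t^2 + 3.6713*t + 0.957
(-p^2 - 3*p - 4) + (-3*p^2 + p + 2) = -4*p^2 - 2*p - 2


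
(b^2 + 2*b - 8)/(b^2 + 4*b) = (b - 2)/b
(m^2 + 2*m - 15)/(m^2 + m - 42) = (m^2 + 2*m - 15)/(m^2 + m - 42)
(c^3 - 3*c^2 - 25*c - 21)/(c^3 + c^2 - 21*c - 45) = (c^2 - 6*c - 7)/(c^2 - 2*c - 15)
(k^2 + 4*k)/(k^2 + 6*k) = (k + 4)/(k + 6)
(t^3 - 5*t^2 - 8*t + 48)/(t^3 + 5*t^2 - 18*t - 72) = (t - 4)/(t + 6)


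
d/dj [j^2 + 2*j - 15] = 2*j + 2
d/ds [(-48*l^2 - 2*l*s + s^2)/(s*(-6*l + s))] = 4*l*(-72*l^2 + 24*l*s - s^2)/(s^2*(36*l^2 - 12*l*s + s^2))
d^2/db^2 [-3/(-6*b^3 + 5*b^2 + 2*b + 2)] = 6*((5 - 18*b)*(-6*b^3 + 5*b^2 + 2*b + 2) - 4*(-9*b^2 + 5*b + 1)^2)/(-6*b^3 + 5*b^2 + 2*b + 2)^3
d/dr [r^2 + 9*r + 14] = 2*r + 9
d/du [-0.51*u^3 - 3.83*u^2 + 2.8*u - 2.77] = -1.53*u^2 - 7.66*u + 2.8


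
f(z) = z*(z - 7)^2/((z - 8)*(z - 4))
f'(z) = -z*(z - 7)^2/((z - 8)*(z - 4)^2) + z*(2*z - 14)/((z - 8)*(z - 4)) - z*(z - 7)^2/((z - 8)^2*(z - 4)) + (z - 7)^2/((z - 8)*(z - 4))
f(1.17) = 2.06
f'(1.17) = 2.08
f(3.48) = 18.35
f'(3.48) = 34.19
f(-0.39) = -0.58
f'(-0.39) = 1.44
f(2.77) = 7.70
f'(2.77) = 6.88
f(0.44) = 0.70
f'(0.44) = 1.68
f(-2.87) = -3.74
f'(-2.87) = 1.17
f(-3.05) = -3.95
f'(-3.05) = 1.16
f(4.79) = -9.23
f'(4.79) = 15.23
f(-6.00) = -7.24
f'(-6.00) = 1.08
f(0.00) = 0.00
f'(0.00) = 1.53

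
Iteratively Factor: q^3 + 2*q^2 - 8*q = (q - 2)*(q^2 + 4*q) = (q - 2)*(q + 4)*(q)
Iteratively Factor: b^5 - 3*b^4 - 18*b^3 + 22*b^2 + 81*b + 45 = (b + 3)*(b^4 - 6*b^3 + 22*b + 15) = (b + 1)*(b + 3)*(b^3 - 7*b^2 + 7*b + 15) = (b + 1)^2*(b + 3)*(b^2 - 8*b + 15) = (b - 3)*(b + 1)^2*(b + 3)*(b - 5)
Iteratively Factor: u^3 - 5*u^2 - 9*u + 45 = (u - 3)*(u^2 - 2*u - 15) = (u - 5)*(u - 3)*(u + 3)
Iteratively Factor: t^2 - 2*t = (t)*(t - 2)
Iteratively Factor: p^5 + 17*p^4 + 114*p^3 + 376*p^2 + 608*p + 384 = (p + 3)*(p^4 + 14*p^3 + 72*p^2 + 160*p + 128) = (p + 3)*(p + 4)*(p^3 + 10*p^2 + 32*p + 32) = (p + 2)*(p + 3)*(p + 4)*(p^2 + 8*p + 16) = (p + 2)*(p + 3)*(p + 4)^2*(p + 4)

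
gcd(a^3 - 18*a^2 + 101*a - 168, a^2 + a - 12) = a - 3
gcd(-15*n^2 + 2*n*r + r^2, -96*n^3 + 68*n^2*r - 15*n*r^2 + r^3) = -3*n + r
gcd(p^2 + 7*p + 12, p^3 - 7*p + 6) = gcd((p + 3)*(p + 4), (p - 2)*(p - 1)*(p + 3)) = p + 3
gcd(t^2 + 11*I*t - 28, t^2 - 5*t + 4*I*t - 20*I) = t + 4*I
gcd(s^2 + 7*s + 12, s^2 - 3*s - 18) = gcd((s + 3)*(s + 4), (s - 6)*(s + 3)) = s + 3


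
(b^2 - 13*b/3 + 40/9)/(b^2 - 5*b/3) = (b - 8/3)/b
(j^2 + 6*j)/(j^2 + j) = (j + 6)/(j + 1)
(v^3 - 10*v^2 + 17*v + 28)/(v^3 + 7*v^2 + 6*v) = (v^2 - 11*v + 28)/(v*(v + 6))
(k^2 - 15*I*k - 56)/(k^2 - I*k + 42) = (k - 8*I)/(k + 6*I)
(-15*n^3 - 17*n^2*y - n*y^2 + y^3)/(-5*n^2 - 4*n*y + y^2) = 3*n + y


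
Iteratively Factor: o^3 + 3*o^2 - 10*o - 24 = (o + 2)*(o^2 + o - 12) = (o - 3)*(o + 2)*(o + 4)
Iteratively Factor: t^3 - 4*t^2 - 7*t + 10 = (t - 1)*(t^2 - 3*t - 10) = (t - 1)*(t + 2)*(t - 5)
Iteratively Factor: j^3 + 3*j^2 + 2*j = (j)*(j^2 + 3*j + 2) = j*(j + 1)*(j + 2)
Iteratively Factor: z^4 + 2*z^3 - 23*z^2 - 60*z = (z - 5)*(z^3 + 7*z^2 + 12*z) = (z - 5)*(z + 4)*(z^2 + 3*z) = z*(z - 5)*(z + 4)*(z + 3)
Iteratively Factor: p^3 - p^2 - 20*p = (p - 5)*(p^2 + 4*p) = (p - 5)*(p + 4)*(p)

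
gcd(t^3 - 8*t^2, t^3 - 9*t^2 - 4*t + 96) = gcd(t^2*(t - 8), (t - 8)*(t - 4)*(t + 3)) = t - 8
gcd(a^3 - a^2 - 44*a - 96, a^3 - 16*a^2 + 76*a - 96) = a - 8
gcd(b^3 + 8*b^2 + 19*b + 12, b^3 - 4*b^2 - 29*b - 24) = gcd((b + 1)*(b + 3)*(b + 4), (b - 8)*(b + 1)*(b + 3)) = b^2 + 4*b + 3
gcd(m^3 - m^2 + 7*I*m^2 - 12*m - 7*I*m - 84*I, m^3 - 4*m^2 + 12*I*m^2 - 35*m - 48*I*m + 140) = m^2 + m*(-4 + 7*I) - 28*I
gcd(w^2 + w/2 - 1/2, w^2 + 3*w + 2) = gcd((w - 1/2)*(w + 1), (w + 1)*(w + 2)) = w + 1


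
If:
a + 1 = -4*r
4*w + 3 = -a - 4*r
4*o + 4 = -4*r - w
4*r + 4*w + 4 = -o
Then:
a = 1/2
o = -1/2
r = -3/8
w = -1/2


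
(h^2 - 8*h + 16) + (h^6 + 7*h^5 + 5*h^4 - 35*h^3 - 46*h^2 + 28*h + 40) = h^6 + 7*h^5 + 5*h^4 - 35*h^3 - 45*h^2 + 20*h + 56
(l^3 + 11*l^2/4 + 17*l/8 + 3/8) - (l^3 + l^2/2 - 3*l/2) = 9*l^2/4 + 29*l/8 + 3/8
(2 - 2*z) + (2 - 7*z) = 4 - 9*z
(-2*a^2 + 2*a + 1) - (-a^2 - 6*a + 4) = -a^2 + 8*a - 3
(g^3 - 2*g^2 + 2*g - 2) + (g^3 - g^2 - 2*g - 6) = 2*g^3 - 3*g^2 - 8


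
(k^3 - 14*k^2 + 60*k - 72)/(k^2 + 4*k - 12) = (k^2 - 12*k + 36)/(k + 6)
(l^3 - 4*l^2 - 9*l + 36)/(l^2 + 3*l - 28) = (l^2 - 9)/(l + 7)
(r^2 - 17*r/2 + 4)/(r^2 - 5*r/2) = (2*r^2 - 17*r + 8)/(r*(2*r - 5))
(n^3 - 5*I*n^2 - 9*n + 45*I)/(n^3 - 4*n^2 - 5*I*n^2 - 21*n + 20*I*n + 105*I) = (n - 3)/(n - 7)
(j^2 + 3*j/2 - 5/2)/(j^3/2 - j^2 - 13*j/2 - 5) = (-2*j^2 - 3*j + 5)/(-j^3 + 2*j^2 + 13*j + 10)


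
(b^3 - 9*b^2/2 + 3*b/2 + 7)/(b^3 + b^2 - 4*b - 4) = (b - 7/2)/(b + 2)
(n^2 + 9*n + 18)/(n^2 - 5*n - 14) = (n^2 + 9*n + 18)/(n^2 - 5*n - 14)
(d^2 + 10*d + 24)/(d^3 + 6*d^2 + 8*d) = (d + 6)/(d*(d + 2))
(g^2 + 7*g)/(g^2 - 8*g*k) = (g + 7)/(g - 8*k)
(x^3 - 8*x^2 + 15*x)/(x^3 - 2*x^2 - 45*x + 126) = x*(x - 5)/(x^2 + x - 42)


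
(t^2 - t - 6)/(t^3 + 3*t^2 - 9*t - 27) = (t + 2)/(t^2 + 6*t + 9)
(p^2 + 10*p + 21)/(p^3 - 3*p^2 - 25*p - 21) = (p + 7)/(p^2 - 6*p - 7)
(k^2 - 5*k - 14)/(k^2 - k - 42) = (k + 2)/(k + 6)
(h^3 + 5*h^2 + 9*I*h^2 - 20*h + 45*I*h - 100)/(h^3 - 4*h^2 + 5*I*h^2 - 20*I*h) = (h^2 + h*(5 + 4*I) + 20*I)/(h*(h - 4))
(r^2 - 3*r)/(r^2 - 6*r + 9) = r/(r - 3)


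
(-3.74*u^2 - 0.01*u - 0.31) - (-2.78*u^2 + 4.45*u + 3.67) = -0.96*u^2 - 4.46*u - 3.98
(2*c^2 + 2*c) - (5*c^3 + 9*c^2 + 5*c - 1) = -5*c^3 - 7*c^2 - 3*c + 1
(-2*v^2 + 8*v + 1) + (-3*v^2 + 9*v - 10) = -5*v^2 + 17*v - 9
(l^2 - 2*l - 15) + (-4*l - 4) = l^2 - 6*l - 19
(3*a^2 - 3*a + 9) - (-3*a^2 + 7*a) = 6*a^2 - 10*a + 9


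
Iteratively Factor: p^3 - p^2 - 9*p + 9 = (p - 1)*(p^2 - 9) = (p - 3)*(p - 1)*(p + 3)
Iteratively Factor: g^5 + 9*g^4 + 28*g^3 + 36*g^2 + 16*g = (g + 1)*(g^4 + 8*g^3 + 20*g^2 + 16*g) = (g + 1)*(g + 2)*(g^3 + 6*g^2 + 8*g) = g*(g + 1)*(g + 2)*(g^2 + 6*g + 8) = g*(g + 1)*(g + 2)*(g + 4)*(g + 2)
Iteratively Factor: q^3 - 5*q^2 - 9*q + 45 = (q - 5)*(q^2 - 9) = (q - 5)*(q + 3)*(q - 3)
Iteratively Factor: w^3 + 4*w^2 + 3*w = (w)*(w^2 + 4*w + 3) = w*(w + 3)*(w + 1)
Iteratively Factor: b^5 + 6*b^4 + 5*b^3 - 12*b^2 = (b + 3)*(b^4 + 3*b^3 - 4*b^2) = b*(b + 3)*(b^3 + 3*b^2 - 4*b) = b*(b + 3)*(b + 4)*(b^2 - b) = b*(b - 1)*(b + 3)*(b + 4)*(b)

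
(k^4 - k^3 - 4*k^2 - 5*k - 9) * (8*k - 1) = 8*k^5 - 9*k^4 - 31*k^3 - 36*k^2 - 67*k + 9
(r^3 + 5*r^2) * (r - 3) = r^4 + 2*r^3 - 15*r^2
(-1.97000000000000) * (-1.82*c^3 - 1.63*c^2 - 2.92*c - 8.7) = 3.5854*c^3 + 3.2111*c^2 + 5.7524*c + 17.139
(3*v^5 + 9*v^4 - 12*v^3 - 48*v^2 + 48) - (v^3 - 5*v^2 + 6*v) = 3*v^5 + 9*v^4 - 13*v^3 - 43*v^2 - 6*v + 48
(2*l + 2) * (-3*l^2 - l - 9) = -6*l^3 - 8*l^2 - 20*l - 18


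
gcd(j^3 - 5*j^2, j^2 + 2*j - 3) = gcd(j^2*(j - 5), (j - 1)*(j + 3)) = 1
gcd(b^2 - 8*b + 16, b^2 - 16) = b - 4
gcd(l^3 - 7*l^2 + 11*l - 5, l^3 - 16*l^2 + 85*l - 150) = l - 5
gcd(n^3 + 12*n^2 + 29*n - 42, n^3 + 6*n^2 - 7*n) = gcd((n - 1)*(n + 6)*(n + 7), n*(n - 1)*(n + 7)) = n^2 + 6*n - 7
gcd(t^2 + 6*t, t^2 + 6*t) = t^2 + 6*t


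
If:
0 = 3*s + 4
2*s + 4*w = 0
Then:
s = -4/3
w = 2/3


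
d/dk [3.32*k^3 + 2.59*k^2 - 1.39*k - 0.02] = 9.96*k^2 + 5.18*k - 1.39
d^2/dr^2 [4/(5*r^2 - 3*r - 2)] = 8*(25*r^2 - 15*r - (10*r - 3)^2 - 10)/(-5*r^2 + 3*r + 2)^3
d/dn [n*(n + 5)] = 2*n + 5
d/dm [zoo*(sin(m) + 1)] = zoo*cos(m)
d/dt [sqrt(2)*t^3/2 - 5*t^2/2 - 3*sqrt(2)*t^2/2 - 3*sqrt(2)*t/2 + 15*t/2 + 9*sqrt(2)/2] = 3*sqrt(2)*t^2/2 - 5*t - 3*sqrt(2)*t - 3*sqrt(2)/2 + 15/2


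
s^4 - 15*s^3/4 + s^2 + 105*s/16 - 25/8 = (s - 5/2)*(s - 2)*(s - 1/2)*(s + 5/4)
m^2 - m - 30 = (m - 6)*(m + 5)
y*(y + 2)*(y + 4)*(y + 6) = y^4 + 12*y^3 + 44*y^2 + 48*y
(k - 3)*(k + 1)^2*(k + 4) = k^4 + 3*k^3 - 9*k^2 - 23*k - 12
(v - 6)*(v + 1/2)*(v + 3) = v^3 - 5*v^2/2 - 39*v/2 - 9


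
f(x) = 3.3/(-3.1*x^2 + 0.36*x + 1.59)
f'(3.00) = 0.09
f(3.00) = -0.13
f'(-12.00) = -0.00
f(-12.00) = -0.01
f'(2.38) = 0.21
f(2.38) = -0.22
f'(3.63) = 0.05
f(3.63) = -0.09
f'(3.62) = 0.05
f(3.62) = -0.09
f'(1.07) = 8.36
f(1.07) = -2.10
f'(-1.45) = -1.04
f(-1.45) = -0.61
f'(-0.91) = -11.64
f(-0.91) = -2.53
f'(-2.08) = -0.28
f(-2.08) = -0.26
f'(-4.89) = -0.02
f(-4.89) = -0.04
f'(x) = 3.3*(6.2*x - 0.36)/(-3.1*x^2 + 0.36*x + 1.59)^2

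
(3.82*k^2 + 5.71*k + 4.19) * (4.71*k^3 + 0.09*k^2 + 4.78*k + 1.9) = 17.9922*k^5 + 27.2379*k^4 + 38.5084*k^3 + 34.9289*k^2 + 30.8772*k + 7.961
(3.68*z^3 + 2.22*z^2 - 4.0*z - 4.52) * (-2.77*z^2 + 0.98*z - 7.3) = -10.1936*z^5 - 2.543*z^4 - 13.6084*z^3 - 7.6056*z^2 + 24.7704*z + 32.996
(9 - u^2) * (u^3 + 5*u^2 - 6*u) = -u^5 - 5*u^4 + 15*u^3 + 45*u^2 - 54*u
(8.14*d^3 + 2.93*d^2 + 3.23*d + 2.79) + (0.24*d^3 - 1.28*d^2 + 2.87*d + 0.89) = 8.38*d^3 + 1.65*d^2 + 6.1*d + 3.68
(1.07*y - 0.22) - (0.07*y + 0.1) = 1.0*y - 0.32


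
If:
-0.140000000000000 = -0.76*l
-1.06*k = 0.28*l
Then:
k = -0.05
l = 0.18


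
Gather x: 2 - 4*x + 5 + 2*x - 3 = 4 - 2*x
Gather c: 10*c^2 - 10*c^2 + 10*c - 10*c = 0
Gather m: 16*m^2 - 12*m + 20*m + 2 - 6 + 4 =16*m^2 + 8*m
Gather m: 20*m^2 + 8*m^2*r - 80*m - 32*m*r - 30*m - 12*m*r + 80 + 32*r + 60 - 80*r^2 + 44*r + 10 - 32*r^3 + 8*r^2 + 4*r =m^2*(8*r + 20) + m*(-44*r - 110) - 32*r^3 - 72*r^2 + 80*r + 150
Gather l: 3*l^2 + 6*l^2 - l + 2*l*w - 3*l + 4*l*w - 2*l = 9*l^2 + l*(6*w - 6)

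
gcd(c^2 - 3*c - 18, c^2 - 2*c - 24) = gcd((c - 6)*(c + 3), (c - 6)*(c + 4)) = c - 6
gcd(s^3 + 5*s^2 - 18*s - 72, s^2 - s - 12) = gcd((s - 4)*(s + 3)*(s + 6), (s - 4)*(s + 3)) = s^2 - s - 12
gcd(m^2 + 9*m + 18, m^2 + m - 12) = 1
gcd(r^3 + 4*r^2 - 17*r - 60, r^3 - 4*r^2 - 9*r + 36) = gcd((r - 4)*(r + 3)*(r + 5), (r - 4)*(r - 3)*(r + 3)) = r^2 - r - 12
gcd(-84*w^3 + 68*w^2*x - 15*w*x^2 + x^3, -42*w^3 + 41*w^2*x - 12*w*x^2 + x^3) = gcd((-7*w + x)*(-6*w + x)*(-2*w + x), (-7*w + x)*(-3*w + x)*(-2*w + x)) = 14*w^2 - 9*w*x + x^2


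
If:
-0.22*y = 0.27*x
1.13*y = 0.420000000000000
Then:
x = -0.30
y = 0.37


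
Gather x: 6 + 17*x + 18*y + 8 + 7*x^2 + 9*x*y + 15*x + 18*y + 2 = 7*x^2 + x*(9*y + 32) + 36*y + 16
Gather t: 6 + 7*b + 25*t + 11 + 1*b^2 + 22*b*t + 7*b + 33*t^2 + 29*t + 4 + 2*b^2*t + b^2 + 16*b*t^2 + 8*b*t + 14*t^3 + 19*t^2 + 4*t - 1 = 2*b^2 + 14*b + 14*t^3 + t^2*(16*b + 52) + t*(2*b^2 + 30*b + 58) + 20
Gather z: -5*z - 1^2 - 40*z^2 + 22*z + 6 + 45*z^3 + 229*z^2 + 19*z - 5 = 45*z^3 + 189*z^2 + 36*z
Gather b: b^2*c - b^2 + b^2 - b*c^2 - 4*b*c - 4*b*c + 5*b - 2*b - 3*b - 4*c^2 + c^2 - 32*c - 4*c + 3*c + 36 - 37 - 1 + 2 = b^2*c + b*(-c^2 - 8*c) - 3*c^2 - 33*c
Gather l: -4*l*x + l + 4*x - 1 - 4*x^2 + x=l*(1 - 4*x) - 4*x^2 + 5*x - 1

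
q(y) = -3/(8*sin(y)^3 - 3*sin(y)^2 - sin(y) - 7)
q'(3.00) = 0.08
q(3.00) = 0.42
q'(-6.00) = -0.04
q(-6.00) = 0.41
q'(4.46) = -0.08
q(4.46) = 0.19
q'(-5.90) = 0.01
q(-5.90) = 0.41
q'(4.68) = -0.01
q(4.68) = 0.18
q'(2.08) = -0.75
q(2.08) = 0.62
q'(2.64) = -0.08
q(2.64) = 0.41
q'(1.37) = 0.87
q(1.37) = 0.90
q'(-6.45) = 0.04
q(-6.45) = 0.43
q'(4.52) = -0.06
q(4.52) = 0.18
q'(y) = -3*(-24*sin(y)^2*cos(y) + 6*sin(y)*cos(y) + cos(y))/(8*sin(y)^3 - 3*sin(y)^2 - sin(y) - 7)^2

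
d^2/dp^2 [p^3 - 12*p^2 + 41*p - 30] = 6*p - 24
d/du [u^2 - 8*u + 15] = 2*u - 8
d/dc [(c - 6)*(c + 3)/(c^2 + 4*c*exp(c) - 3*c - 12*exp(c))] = (-(c - 6)*(c + 3)*(4*c*exp(c) + 2*c - 8*exp(c) - 3) + (2*c - 3)*(c^2 + 4*c*exp(c) - 3*c - 12*exp(c)))/(c^2 + 4*c*exp(c) - 3*c - 12*exp(c))^2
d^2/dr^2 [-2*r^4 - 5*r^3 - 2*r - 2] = 6*r*(-4*r - 5)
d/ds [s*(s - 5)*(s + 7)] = 3*s^2 + 4*s - 35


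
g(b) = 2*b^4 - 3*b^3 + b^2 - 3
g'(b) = 8*b^3 - 9*b^2 + 2*b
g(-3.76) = 570.35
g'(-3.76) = -560.02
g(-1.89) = 46.35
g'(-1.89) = -89.94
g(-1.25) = 9.30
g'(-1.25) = -32.19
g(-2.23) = 84.70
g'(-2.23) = -137.93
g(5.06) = 945.03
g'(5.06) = 816.12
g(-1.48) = 18.51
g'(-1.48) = -48.61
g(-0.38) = -2.65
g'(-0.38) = -2.50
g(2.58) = 40.75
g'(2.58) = 82.64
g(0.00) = -3.00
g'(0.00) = 0.00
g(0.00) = -3.00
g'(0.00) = 0.00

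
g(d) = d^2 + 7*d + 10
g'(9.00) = 25.00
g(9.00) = 154.00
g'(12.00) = 31.00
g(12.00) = 238.00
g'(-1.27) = 4.46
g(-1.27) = 2.72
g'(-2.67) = 1.66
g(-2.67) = -1.56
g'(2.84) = 12.68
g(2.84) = 37.95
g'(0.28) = 7.56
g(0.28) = 12.04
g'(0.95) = 8.90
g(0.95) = 17.55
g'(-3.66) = -0.32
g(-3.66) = -2.22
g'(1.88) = 10.76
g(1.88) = 26.69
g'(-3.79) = -0.58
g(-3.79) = -2.17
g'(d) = 2*d + 7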